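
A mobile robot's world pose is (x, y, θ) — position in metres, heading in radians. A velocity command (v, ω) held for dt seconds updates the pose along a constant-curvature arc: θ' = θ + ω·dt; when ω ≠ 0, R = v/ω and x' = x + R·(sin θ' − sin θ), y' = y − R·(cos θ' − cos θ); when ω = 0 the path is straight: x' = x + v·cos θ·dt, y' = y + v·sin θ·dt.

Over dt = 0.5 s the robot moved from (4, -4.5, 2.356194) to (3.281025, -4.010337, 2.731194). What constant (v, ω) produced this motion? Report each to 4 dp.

v = 1.7500, ω = 0.7500

Δθ = 2.731194 − 2.356194 = 0.375000
ω = Δθ/dt = 0.375000/0.5 = 0.7500
R = Δx/(sin θ' − sin θ) = 2.3333
v = R·ω = 2.3333·0.7500 = 1.7500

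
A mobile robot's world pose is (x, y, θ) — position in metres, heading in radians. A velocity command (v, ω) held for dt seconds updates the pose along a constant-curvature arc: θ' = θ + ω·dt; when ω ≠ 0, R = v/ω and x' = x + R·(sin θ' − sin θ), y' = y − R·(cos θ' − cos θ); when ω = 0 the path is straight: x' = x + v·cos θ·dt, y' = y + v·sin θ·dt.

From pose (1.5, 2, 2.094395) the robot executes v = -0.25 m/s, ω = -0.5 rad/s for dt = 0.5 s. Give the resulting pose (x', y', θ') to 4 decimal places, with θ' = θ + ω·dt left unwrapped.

θ' = 2.0944 + -0.5·0.5 = 1.8444
R = v/ω = -0.25/-0.5 = 0.5000
x' = 1.5 + 0.5000·(sin 1.8444 − sin 2.0944) = 1.5484
y' = 2 − 0.5000·(cos 1.8444 − cos 2.0944) = 1.8851

(1.5484, 1.8851, 1.8444)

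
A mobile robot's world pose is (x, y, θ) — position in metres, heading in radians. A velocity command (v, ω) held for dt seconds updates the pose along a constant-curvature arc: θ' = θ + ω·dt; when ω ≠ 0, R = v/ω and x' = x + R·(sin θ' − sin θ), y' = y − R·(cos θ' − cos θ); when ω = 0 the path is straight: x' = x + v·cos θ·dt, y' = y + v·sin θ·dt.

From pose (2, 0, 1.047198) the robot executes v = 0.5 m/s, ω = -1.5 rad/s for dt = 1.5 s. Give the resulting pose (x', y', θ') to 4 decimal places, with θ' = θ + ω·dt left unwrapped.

(2.5997, -0.0468, -1.2028)

θ' = 1.0472 + -1.5·1.5 = -1.2028
R = v/ω = 0.5/-1.5 = -0.3333
x' = 2 + -0.3333·(sin -1.2028 − sin 1.0472) = 2.5997
y' = 0 − -0.3333·(cos -1.2028 − cos 1.0472) = -0.0468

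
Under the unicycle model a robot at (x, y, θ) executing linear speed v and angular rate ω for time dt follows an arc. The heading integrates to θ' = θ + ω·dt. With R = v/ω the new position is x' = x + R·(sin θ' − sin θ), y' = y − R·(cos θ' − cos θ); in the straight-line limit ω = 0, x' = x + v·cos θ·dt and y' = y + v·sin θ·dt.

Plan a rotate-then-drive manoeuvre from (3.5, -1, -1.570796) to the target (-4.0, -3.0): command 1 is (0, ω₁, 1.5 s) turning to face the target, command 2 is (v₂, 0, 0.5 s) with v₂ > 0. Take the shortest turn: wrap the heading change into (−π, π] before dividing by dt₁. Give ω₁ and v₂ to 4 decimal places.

heading to target = atan2(-3−-1, -4−3.5) = -2.8810
Δθ = wrap(-2.8810 − -1.5708) = -1.3102; ω₁ = Δθ/dt₁ = -0.8735
distance = √((-4−3.5)² + (-3−-1)²) = 7.7621; v₂ = distance/dt₂ = 15.5242

ω₁ = -0.8735, v₂ = 15.5242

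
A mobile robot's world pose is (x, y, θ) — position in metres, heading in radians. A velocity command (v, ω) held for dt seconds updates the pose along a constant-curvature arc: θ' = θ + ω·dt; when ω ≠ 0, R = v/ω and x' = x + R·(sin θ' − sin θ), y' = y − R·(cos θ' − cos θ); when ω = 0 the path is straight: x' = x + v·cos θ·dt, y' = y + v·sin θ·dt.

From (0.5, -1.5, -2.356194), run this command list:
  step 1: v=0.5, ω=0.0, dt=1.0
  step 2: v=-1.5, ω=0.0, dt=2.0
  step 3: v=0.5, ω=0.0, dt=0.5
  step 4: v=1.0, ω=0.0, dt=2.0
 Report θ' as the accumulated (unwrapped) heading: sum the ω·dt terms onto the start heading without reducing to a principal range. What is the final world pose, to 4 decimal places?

(0.6768, -1.3232, -2.3562)

step 1: θ'=-2.3562 (straight) → pose (0.1464, -1.8536, -2.3562)
step 2: θ'=-2.3562 (straight) → pose (2.2678, 0.2678, -2.3562)
step 3: θ'=-2.3562 (straight) → pose (2.0910, 0.0910, -2.3562)
step 4: θ'=-2.3562 (straight) → pose (0.6768, -1.3232, -2.3562)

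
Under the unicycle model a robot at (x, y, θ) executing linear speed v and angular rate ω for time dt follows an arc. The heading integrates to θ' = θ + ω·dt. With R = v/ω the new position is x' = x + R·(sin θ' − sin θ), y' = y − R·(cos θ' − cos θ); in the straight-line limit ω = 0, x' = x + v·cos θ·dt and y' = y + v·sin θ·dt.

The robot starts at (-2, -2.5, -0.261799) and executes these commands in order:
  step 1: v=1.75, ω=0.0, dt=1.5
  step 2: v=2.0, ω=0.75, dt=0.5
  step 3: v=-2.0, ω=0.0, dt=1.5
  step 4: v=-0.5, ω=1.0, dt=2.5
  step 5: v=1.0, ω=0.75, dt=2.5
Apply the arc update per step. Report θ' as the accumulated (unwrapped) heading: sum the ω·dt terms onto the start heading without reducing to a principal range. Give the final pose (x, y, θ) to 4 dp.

step 1: θ'=-0.2618 (straight) → pose (0.5356, -3.1794, -0.2618)
step 2: θ'=0.1132 (R=2.6667) → pose (1.5270, -3.2532, 0.1132)
step 3: θ'=0.1132 (straight) → pose (-1.4538, -3.5921, 0.1132)
step 4: θ'=2.6132 (R=-0.5000) → pose (-1.6494, -4.5207, 2.6132)
step 5: θ'=4.4882 (R=1.3333) → pose (-3.6216, -5.3758, 4.4882)

(-3.6216, -5.3758, 4.4882)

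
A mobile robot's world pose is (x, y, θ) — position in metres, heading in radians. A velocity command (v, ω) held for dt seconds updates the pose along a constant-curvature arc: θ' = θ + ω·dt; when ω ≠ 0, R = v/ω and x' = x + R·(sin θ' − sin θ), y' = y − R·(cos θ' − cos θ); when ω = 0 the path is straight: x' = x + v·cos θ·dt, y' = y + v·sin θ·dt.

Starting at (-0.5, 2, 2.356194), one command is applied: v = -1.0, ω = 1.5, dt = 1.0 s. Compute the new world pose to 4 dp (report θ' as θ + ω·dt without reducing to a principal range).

θ' = 2.3562 + 1.5·1.0 = 3.8562
R = v/ω = -1.0/1.5 = -0.6667
x' = -0.5 + -0.6667·(sin 3.8562 − sin 2.3562) = 0.4083
y' = 2 − -0.6667·(cos 3.8562 − cos 2.3562) = 1.9678

(0.4083, 1.9678, 3.8562)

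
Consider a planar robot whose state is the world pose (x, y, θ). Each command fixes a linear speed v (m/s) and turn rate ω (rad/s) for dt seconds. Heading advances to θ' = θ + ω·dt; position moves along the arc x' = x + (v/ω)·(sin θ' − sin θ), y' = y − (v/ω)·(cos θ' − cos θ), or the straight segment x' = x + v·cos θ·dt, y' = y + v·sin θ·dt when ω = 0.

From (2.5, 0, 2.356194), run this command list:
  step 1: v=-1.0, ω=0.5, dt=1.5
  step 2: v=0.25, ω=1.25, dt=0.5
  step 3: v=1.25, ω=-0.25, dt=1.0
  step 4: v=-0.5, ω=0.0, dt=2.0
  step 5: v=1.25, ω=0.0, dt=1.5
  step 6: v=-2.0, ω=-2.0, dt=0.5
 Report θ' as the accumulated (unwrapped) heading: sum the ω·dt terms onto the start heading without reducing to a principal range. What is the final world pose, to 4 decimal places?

step 1: θ'=3.1062 (R=-2.0000) → pose (3.8434, -0.5845, 3.1062)
step 2: θ'=3.7312 (R=0.2000) → pose (3.7251, -0.6182, 3.7312)
step 3: θ'=3.4812 (R=-5.0000) → pose (2.6106, -1.1768, 3.4812)
step 4: θ'=3.4812 (straight) → pose (3.5534, -0.8437, 3.4812)
step 5: θ'=3.4812 (straight) → pose (1.7855, -1.4683, 3.4812)
step 6: θ'=2.4812 (R=1.0000) → pose (2.7321, -1.6214, 2.4812)

(2.7321, -1.6214, 2.4812)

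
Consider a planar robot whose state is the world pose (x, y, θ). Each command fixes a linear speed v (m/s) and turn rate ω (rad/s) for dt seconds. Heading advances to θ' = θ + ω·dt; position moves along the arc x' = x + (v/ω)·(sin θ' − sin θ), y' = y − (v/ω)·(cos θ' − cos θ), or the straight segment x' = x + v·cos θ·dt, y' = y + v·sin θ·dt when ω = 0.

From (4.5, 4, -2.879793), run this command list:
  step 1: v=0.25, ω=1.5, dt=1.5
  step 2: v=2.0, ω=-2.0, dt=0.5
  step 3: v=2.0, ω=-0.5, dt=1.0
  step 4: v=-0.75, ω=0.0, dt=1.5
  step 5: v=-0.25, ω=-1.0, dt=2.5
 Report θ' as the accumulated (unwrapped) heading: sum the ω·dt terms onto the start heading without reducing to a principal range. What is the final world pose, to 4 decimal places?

step 1: θ'=-0.6298 (R=0.1667) → pose (4.4450, 3.7043, -0.6298)
step 2: θ'=-1.6298 (R=-1.0000) → pose (4.8543, 2.8372, -1.6298)
step 3: θ'=-2.1298 (R=-4.0000) → pose (4.2524, 0.9517, -2.1298)
step 4: θ'=-2.1298 (straight) → pose (4.8490, 1.9055, -2.1298)
step 5: θ'=-4.6298 (R=0.2500) → pose (5.3101, 1.7935, -4.6298)

(5.3101, 1.7935, -4.6298)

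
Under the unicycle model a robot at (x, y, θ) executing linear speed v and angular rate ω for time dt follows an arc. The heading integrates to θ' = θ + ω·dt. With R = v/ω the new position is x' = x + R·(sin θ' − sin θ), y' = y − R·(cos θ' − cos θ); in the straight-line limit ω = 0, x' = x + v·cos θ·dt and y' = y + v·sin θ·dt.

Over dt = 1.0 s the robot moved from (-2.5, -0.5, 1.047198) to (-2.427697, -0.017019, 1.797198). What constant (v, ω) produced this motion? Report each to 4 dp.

v = 0.5000, ω = 0.7500

Δθ = 1.797198 − 1.047198 = 0.750000
ω = Δθ/dt = 0.750000/1.0 = 0.7500
R = −Δy/(cos θ' − cos θ) = 0.6667
v = R·ω = 0.6667·0.7500 = 0.5000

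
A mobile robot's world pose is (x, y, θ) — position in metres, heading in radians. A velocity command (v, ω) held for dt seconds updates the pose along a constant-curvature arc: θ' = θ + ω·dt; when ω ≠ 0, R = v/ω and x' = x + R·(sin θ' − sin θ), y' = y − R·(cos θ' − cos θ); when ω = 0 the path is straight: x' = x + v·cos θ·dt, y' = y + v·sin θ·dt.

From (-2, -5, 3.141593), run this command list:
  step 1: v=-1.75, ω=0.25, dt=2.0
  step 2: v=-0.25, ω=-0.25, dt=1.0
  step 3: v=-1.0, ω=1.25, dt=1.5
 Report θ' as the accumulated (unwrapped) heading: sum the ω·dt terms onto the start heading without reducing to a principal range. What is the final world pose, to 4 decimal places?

step 1: θ'=3.6416 (R=-7.0000) → pose (1.3560, -4.1431, 3.6416)
step 2: θ'=3.3916 (R=1.0000) → pose (1.5880, -4.0517, 3.3916)
step 3: θ'=5.2666 (R=-0.8000) → pose (2.0703, -2.8556, 5.2666)

(2.0703, -2.8556, 5.2666)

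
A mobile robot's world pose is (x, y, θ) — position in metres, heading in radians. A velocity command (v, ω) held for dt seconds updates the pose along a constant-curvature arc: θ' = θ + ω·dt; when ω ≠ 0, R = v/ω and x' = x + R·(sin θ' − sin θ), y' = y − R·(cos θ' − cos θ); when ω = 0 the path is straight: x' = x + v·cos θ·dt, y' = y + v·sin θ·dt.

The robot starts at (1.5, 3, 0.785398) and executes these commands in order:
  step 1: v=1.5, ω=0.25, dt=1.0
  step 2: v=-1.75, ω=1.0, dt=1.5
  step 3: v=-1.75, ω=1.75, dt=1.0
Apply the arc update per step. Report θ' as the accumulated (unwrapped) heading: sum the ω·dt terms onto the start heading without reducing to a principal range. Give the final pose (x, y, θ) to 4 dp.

step 1: θ'=1.0354 (R=6.0000) → pose (2.4178, 4.1815, 1.0354)
step 2: θ'=2.5354 (R=-1.7500) → pose (2.9258, 1.8505, 2.5354)
step 3: θ'=4.2854 (R=-1.0000) → pose (4.4058, 2.2582, 4.2854)

(4.4058, 2.2582, 4.2854)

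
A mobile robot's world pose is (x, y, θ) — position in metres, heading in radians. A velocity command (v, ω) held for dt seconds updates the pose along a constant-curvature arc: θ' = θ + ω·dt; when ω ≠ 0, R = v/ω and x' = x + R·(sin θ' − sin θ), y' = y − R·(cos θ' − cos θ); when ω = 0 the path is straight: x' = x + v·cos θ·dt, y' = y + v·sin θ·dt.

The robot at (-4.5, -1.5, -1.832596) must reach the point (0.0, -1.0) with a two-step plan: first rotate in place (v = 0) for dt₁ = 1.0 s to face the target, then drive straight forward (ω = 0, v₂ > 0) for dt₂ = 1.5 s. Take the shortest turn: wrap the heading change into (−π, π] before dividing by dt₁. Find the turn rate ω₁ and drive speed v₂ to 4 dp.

ω₁ = 1.9433, v₂ = 3.0185

heading to target = atan2(-1−-1.5, 0−-4.5) = 0.1107
Δθ = wrap(0.1107 − -1.8326) = 1.9433; ω₁ = Δθ/dt₁ = 1.9433
distance = √((0−-4.5)² + (-1−-1.5)²) = 4.5277; v₂ = distance/dt₂ = 3.0185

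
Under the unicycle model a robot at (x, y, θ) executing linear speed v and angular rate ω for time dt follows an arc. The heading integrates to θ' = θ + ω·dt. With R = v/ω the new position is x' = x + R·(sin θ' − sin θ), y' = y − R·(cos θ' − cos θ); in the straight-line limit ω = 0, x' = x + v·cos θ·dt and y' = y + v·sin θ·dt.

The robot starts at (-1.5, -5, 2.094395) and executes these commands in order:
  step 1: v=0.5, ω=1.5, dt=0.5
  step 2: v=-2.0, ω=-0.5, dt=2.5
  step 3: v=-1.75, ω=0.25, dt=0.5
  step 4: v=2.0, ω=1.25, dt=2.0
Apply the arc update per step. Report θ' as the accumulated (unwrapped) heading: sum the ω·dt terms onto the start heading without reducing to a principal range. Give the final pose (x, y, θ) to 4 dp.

(-1.7802, -8.9291, 4.2194)

step 1: θ'=2.8444 (R=0.3333) → pose (-1.6911, -4.8479, 2.8444)
step 2: θ'=1.5944 (R=4.0000) → pose (1.1365, -8.5782, 1.5944)
step 3: θ'=1.7194 (R=-7.0000) → pose (1.2117, -9.4494, 1.7194)
step 4: θ'=4.2194 (R=1.6000) → pose (-1.7802, -8.9291, 4.2194)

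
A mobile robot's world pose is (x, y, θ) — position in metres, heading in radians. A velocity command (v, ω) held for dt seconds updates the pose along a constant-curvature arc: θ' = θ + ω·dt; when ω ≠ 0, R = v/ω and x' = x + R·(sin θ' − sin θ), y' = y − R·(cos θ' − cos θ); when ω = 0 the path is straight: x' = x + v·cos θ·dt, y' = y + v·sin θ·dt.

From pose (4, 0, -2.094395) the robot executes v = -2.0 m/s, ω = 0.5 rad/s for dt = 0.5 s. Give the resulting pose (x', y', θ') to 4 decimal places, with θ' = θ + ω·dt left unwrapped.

(4.3871, 0.9192, -1.8444)

θ' = -2.0944 + 0.5·0.5 = -1.8444
R = v/ω = -2.0/0.5 = -4.0000
x' = 4 + -4.0000·(sin -1.8444 − sin -2.0944) = 4.3871
y' = 0 − -4.0000·(cos -1.8444 − cos -2.0944) = 0.9192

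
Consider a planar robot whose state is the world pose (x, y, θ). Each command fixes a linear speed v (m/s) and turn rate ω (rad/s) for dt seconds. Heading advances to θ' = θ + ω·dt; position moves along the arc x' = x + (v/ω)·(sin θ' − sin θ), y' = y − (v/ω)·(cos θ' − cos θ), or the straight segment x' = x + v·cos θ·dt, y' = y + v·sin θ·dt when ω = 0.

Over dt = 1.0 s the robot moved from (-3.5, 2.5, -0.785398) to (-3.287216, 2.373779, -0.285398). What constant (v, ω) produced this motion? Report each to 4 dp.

Δθ = -0.285398 − -0.785398 = 0.500000
ω = Δθ/dt = 0.500000/1.0 = 0.5000
R = Δx/(sin θ' − sin θ) = 0.5000
v = R·ω = 0.5000·0.5000 = 0.2500

v = 0.2500, ω = 0.5000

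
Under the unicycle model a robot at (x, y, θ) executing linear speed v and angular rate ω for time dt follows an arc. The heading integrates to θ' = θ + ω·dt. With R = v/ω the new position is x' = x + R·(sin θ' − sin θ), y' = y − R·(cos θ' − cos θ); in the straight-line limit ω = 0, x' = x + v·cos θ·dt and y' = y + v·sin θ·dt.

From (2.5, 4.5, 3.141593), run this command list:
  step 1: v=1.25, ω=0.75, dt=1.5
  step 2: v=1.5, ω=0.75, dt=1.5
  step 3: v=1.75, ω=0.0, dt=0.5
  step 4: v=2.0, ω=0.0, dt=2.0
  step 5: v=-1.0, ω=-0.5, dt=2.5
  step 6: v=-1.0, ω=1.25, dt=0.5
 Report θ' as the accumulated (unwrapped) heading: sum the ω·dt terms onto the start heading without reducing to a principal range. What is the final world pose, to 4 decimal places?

(4.3058, 0.4527, 4.7666)

step 1: θ'=4.2666 (R=1.6667) → pose (0.9962, 3.5520, 4.2666)
step 2: θ'=5.3916 (R=2.0000) → pose (1.2446, 1.4333, 5.3916)
step 3: θ'=5.3916 (straight) → pose (1.7943, 0.7524, 5.3916)
step 4: θ'=5.3916 (straight) → pose (4.3070, -2.3598, 5.3916)
step 5: θ'=4.1416 (R=2.0000) → pose (4.1802, -0.0229, 4.1416)
step 6: θ'=4.7666 (R=-0.8000) → pose (4.3058, 0.4527, 4.7666)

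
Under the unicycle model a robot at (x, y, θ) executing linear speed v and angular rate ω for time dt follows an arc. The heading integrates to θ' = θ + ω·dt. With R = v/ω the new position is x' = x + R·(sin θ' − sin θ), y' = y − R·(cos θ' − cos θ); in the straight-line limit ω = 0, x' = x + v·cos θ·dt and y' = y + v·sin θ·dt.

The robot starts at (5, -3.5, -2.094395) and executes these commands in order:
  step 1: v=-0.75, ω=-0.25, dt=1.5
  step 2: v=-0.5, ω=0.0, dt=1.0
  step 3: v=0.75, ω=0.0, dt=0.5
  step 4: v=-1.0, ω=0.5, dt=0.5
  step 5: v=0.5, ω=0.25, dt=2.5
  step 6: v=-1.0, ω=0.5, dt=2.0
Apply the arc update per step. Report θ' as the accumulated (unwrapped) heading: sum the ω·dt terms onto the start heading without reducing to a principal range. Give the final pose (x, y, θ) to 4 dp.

step 1: θ'=-2.4694 (R=3.0000) → pose (5.7300, -2.6526, -2.4694)
step 2: θ'=-2.4694 (straight) → pose (6.1212, -2.3413, -2.4694)
step 3: θ'=-2.4694 (straight) → pose (5.8278, -2.5748, -2.4694)
step 4: θ'=-2.2194 (R=-2.0000) → pose (6.1762, -2.2180, -2.2194)
step 5: θ'=-1.5944 (R=2.0000) → pose (5.7706, -3.3790, -1.5944)
step 6: θ'=-0.5944 (R=-2.0000) → pose (4.8912, -1.6748, -0.5944)

(4.8912, -1.6748, -0.5944)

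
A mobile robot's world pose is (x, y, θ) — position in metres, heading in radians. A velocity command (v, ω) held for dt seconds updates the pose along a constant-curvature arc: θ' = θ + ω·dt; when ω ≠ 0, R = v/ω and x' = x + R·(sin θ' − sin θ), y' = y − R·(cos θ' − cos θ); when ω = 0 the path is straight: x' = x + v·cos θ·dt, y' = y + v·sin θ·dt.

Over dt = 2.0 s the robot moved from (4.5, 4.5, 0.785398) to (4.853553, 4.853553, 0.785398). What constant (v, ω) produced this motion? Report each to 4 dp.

Δθ = 0.785398 − 0.785398 = 0.000000
ω = Δθ/dt = 0.000000/2.0 = 0.0000
ω = 0 → v = (Δx·cos θ + Δy·sin θ)/dt = 0.2500

v = 0.2500, ω = 0.0000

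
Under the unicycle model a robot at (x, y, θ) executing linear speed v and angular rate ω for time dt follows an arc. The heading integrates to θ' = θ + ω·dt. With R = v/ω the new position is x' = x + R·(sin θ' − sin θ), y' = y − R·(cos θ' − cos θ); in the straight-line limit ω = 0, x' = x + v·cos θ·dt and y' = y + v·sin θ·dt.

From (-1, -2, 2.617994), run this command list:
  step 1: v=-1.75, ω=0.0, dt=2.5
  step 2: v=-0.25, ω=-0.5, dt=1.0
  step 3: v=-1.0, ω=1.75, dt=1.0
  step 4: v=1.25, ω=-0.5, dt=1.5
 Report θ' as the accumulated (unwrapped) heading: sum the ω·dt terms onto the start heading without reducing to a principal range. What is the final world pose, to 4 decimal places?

step 1: θ'=2.6180 (straight) → pose (2.7889, -4.1875, 2.6180)
step 2: θ'=2.1180 (R=0.5000) → pose (2.9659, -4.3604, 2.1180)
step 3: θ'=3.8680 (R=-0.5714) → pose (3.8334, -4.4902, 3.8680)
step 4: θ'=3.1180 (R=-2.5000) → pose (2.1139, -5.1206, 3.1180)

(2.1139, -5.1206, 3.1180)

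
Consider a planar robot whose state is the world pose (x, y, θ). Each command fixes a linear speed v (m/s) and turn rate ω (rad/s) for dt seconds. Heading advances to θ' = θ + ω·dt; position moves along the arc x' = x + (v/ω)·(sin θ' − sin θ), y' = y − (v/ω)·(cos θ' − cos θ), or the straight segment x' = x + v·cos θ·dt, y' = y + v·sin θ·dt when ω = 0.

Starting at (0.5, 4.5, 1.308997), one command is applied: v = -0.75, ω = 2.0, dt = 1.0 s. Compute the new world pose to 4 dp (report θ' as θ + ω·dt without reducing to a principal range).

θ' = 1.3090 + 2.0·1.0 = 3.3090
R = v/ω = -0.75/2.0 = -0.3750
x' = 0.5 + -0.3750·(sin 3.3090 − sin 1.3090) = 0.9247
y' = 4.5 − -0.3750·(cos 3.3090 − cos 1.3090) = 4.0332

(0.9247, 4.0332, 3.3090)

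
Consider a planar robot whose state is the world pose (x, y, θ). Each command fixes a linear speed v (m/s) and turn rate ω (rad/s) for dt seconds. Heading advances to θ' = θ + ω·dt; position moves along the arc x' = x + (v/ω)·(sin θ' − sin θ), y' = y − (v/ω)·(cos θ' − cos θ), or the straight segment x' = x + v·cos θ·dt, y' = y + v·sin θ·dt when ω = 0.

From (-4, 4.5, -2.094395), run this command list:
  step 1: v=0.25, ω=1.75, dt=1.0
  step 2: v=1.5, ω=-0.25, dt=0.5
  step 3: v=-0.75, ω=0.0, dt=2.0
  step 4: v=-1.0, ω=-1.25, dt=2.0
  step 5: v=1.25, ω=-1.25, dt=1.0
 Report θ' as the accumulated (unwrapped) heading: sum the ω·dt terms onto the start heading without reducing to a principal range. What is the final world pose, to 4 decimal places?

step 1: θ'=-0.3444 (R=0.1429) → pose (-3.9245, 4.2941, -0.3444)
step 2: θ'=-0.4694 (R=-6.0000) → pose (-3.2362, 3.9975, -0.4694)
step 3: θ'=-0.4694 (straight) → pose (-4.5740, 4.6760, -0.4694)
step 4: θ'=-2.9694 (R=0.8000) → pose (-4.3492, 6.1776, -2.9694)
step 5: θ'=-4.2194 (R=-1.0000) → pose (-5.4014, 6.6896, -4.2194)

(-5.4014, 6.6896, -4.2194)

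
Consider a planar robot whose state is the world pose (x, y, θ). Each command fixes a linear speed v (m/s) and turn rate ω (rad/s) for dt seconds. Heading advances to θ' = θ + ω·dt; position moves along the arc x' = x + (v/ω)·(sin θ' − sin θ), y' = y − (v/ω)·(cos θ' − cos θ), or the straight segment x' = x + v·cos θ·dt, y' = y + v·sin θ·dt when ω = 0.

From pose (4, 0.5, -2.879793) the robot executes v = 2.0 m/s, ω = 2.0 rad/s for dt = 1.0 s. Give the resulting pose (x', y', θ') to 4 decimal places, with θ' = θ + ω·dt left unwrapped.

θ' = -2.8798 + 2.0·1.0 = -0.8798
R = v/ω = 2.0/2.0 = 1.0000
x' = 4 + 1.0000·(sin -0.8798 − sin -2.8798) = 3.4882
y' = 0.5 − 1.0000·(cos -0.8798 − cos -2.8798) = -1.1032

(3.4882, -1.1032, -0.8798)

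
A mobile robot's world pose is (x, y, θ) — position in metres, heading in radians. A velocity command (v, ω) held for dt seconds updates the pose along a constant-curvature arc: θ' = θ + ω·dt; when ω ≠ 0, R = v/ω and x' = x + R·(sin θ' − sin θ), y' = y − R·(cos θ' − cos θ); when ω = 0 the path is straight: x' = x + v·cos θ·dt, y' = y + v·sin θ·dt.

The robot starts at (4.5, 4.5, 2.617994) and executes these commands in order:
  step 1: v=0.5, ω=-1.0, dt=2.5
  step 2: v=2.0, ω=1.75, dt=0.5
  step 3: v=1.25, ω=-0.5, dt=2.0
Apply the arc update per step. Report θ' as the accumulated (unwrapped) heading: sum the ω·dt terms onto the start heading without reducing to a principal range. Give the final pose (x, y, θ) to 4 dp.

(7.6256, 7.0747, -0.0070)

step 1: θ'=0.1180 (R=-0.5000) → pose (4.6911, 5.4295, 0.1180)
step 2: θ'=0.9930 (R=1.1429) → pose (5.5139, 5.9402, 0.9930)
step 3: θ'=-0.0070 (R=-2.5000) → pose (7.6256, 7.0747, -0.0070)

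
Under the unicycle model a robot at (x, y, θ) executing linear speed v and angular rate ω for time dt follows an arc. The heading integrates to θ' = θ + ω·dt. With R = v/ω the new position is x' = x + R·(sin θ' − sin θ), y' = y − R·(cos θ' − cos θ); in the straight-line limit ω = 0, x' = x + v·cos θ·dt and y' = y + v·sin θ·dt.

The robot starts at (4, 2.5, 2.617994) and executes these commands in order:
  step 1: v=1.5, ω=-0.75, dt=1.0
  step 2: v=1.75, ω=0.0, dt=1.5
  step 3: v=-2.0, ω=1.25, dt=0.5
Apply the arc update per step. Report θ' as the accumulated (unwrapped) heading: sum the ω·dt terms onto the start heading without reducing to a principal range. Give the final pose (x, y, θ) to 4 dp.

step 1: θ'=1.8680 (R=-2.0000) → pose (3.0877, 3.6464, 1.8680)
step 2: θ'=1.8680 (straight) → pose (2.3190, 6.1563, 1.8680)
step 3: θ'=2.4930 (R=-1.6000) → pose (2.8823, 5.3497, 2.4930)

(2.8823, 5.3497, 2.4930)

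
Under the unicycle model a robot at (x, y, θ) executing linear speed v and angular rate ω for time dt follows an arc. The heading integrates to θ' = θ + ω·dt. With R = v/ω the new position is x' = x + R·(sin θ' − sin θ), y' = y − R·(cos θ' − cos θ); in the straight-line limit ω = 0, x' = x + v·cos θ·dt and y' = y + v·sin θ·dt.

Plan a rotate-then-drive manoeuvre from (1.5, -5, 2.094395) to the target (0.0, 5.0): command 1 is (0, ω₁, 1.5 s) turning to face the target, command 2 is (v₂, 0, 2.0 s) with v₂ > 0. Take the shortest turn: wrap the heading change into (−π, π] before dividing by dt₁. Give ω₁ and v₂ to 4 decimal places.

heading to target = atan2(5−-5, 0−1.5) = 1.7197
Δθ = wrap(1.7197 − 2.0944) = -0.3747; ω₁ = Δθ/dt₁ = -0.2498
distance = √((0−1.5)² + (5−-5)²) = 10.1119; v₂ = distance/dt₂ = 5.0559

ω₁ = -0.2498, v₂ = 5.0559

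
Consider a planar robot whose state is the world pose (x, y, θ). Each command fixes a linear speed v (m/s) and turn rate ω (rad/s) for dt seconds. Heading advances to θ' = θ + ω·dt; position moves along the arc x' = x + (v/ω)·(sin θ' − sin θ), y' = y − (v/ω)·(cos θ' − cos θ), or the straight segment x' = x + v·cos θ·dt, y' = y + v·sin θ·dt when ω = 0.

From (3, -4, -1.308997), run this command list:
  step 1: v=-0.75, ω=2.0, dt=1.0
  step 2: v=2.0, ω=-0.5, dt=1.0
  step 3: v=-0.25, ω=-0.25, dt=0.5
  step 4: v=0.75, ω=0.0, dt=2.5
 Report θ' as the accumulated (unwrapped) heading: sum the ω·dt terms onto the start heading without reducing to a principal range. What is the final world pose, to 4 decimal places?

(5.9357, -2.8556, 0.0660)

step 1: θ'=0.6910 (R=-0.3750) → pose (2.3988, -3.8081, 0.6910)
step 2: θ'=0.1910 (R=-4.0000) → pose (4.1887, -2.9633, 0.1910)
step 3: θ'=0.0660 (R=1.0000) → pose (4.0648, -2.9793, 0.0660)
step 4: θ'=0.0660 (straight) → pose (5.9357, -2.8556, 0.0660)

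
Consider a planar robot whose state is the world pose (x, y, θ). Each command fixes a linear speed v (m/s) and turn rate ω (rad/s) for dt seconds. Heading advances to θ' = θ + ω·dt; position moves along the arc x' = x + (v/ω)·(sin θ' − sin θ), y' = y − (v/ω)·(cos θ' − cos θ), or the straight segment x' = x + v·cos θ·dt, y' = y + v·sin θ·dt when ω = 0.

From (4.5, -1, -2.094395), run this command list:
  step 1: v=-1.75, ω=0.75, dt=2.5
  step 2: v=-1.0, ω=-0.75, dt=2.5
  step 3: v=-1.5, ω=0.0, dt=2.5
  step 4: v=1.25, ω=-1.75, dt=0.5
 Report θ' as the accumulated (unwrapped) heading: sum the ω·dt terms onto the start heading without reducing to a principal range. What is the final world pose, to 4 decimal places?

step 1: θ'=-0.2194 (R=-2.3333) → pose (2.9871, 2.4441, -0.2194)
step 2: θ'=-2.0944 (R=1.3333) → pose (2.1226, 4.4121, -2.0944)
step 3: θ'=-2.0944 (straight) → pose (3.9976, 7.6597, -2.0944)
step 4: θ'=-2.9694 (R=-0.7143) → pose (3.5014, 7.3131, -2.9694)

(3.5014, 7.3131, -2.9694)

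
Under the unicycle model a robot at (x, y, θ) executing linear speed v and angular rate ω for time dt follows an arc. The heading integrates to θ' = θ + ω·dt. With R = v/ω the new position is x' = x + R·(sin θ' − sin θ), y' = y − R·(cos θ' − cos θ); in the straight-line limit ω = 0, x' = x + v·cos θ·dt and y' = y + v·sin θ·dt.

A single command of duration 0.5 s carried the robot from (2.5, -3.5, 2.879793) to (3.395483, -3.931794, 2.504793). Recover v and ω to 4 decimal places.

Δθ = 2.504793 − 2.879793 = -0.375000
ω = Δθ/dt = -0.375000/0.5 = -0.7500
R = Δx/(sin θ' − sin θ) = 2.6667
v = R·ω = 2.6667·-0.7500 = -2.0000

v = -2.0000, ω = -0.7500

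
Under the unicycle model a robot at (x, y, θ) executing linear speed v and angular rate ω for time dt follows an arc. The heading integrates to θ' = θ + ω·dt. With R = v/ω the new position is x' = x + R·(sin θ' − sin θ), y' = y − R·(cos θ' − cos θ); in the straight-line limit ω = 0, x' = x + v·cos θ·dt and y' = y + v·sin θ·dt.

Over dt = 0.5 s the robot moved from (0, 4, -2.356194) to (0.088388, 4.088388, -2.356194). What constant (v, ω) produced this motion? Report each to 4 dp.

v = -0.2500, ω = 0.0000

Δθ = -2.356194 − -2.356194 = 0.000000
ω = Δθ/dt = 0.000000/0.5 = 0.0000
ω = 0 → v = (Δx·cos θ + Δy·sin θ)/dt = -0.2500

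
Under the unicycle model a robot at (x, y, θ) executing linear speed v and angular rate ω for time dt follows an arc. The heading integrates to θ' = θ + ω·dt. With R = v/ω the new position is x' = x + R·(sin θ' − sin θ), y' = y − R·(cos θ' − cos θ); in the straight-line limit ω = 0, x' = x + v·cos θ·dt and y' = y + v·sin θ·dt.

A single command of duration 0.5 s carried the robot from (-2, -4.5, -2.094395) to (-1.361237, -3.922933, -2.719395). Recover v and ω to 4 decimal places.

v = -1.7500, ω = -1.2500

Δθ = -2.719395 − -2.094395 = -0.625000
ω = Δθ/dt = -0.625000/0.5 = -1.2500
R = Δx/(sin θ' − sin θ) = 1.4000
v = R·ω = 1.4000·-1.2500 = -1.7500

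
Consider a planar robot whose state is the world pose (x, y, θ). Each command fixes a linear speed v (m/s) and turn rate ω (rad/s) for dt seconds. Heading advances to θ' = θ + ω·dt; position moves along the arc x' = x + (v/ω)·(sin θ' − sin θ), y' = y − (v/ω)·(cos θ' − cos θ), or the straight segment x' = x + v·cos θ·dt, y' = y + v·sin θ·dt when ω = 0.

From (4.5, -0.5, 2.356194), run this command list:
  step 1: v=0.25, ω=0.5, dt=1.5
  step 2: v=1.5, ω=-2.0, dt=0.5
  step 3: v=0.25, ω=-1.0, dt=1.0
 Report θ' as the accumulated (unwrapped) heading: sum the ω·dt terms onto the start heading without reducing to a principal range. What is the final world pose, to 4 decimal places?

step 1: θ'=3.1062 (R=0.5000) → pose (4.1641, -0.3539, 3.1062)
step 2: θ'=2.1062 (R=-0.7500) → pose (3.5456, 0.0130, 2.1062)
step 3: θ'=1.1062 (R=-0.2500) → pose (3.5372, 0.2526, 1.1062)

(3.5372, 0.2526, 1.1062)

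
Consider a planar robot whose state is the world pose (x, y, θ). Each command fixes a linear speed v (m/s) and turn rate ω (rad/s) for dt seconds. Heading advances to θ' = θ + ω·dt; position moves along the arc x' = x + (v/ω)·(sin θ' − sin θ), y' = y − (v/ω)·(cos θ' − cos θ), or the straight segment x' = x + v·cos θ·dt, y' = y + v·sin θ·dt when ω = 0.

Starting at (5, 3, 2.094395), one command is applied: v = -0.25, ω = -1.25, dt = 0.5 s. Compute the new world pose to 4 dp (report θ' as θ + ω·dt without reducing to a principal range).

(5.0258, 2.8798, 1.4694)

θ' = 2.0944 + -1.25·0.5 = 1.4694
R = v/ω = -0.25/-1.25 = 0.2000
x' = 5 + 0.2000·(sin 1.4694 − sin 2.0944) = 5.0258
y' = 3 − 0.2000·(cos 1.4694 − cos 2.0944) = 2.8798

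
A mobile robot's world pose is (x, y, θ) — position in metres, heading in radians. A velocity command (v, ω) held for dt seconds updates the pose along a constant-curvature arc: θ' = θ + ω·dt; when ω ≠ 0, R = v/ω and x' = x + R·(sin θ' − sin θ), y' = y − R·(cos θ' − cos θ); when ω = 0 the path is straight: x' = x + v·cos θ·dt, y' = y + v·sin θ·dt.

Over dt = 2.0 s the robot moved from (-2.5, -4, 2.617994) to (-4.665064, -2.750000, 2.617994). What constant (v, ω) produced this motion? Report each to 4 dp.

Δθ = 2.617994 − 2.617994 = 0.000000
ω = Δθ/dt = 0.000000/2.0 = 0.0000
ω = 0 → v = (Δx·cos θ + Δy·sin θ)/dt = 1.2500

v = 1.2500, ω = 0.0000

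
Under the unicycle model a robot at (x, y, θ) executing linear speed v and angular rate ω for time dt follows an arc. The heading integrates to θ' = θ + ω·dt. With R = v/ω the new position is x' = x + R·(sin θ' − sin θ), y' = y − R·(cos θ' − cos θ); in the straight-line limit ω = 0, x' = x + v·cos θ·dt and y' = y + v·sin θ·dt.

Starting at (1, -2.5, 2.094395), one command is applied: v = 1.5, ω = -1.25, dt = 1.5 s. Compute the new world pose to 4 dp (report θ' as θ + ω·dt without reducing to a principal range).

θ' = 2.0944 + -1.25·1.5 = 0.2194
R = v/ω = 1.5/-1.25 = -1.2000
x' = 1 + -1.2000·(sin 0.2194 − sin 2.0944) = 1.7781
y' = -2.5 − -1.2000·(cos 0.2194 − cos 2.0944) = -0.7288

(1.7781, -0.7288, 0.2194)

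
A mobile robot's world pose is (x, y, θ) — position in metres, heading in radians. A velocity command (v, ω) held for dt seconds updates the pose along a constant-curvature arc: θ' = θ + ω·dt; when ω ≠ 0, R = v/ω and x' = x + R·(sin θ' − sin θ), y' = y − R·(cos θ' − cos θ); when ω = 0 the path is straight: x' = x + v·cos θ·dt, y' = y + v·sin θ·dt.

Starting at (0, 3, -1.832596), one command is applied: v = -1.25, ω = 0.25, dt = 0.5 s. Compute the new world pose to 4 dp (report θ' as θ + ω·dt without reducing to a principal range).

(0.1237, 3.6122, -1.7076)

θ' = -1.8326 + 0.25·0.5 = -1.7076
R = v/ω = -1.25/0.25 = -5.0000
x' = 0 + -5.0000·(sin -1.7076 − sin -1.8326) = 0.1237
y' = 3 − -5.0000·(cos -1.7076 − cos -1.8326) = 3.6122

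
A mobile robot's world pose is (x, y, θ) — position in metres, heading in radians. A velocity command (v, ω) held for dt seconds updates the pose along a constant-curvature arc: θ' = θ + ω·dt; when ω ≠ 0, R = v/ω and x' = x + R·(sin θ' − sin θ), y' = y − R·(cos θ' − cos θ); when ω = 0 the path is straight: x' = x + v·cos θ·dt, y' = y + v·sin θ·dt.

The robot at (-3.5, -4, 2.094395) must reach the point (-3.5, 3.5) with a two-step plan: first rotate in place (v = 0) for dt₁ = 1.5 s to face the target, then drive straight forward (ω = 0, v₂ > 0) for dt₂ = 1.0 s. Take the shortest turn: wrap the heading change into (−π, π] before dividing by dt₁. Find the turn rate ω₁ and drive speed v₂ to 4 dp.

ω₁ = -0.3491, v₂ = 7.5000

heading to target = atan2(3.5−-4, -3.5−-3.5) = 1.5708
Δθ = wrap(1.5708 − 2.0944) = -0.5236; ω₁ = Δθ/dt₁ = -0.3491
distance = √((-3.5−-3.5)² + (3.5−-4)²) = 7.5000; v₂ = distance/dt₂ = 7.5000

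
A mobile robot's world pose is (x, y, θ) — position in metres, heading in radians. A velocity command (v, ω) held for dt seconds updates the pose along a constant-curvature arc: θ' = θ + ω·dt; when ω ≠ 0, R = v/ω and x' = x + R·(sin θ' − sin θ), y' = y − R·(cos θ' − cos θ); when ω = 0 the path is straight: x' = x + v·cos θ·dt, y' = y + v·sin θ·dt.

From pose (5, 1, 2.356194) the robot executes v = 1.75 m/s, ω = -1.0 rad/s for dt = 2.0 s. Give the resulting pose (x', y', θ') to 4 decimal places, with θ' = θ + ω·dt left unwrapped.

θ' = 2.3562 + -1.0·2.0 = 0.3562
R = v/ω = 1.75/-1.0 = -1.7500
x' = 5 + -1.7500·(sin 0.3562 − sin 2.3562) = 5.6272
y' = 1 − -1.7500·(cos 0.3562 − cos 2.3562) = 3.8776

(5.6272, 3.8776, 0.3562)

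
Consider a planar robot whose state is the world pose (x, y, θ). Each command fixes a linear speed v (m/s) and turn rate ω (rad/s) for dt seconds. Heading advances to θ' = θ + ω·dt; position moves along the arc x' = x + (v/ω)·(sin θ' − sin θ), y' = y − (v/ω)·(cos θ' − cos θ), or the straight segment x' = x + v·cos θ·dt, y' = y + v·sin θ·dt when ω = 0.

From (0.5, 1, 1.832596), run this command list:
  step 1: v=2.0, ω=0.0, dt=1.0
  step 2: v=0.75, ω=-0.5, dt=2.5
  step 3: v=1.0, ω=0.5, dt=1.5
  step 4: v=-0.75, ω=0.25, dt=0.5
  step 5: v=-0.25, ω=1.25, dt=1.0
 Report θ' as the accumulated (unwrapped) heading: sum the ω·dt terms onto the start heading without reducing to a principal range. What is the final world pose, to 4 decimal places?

step 1: θ'=1.8326 (straight) → pose (-0.0176, 2.9319, 1.8326)
step 2: θ'=0.5826 (R=-1.5000) → pose (0.6060, 4.5726, 0.5826)
step 3: θ'=1.3326 (R=2.0000) → pose (1.4491, 5.7708, 1.3326)
step 4: θ'=1.4576 (R=-3.0000) → pose (1.3836, 5.4018, 1.4576)
step 5: θ'=2.7076 (R=-0.2000) → pose (1.4982, 5.1978, 2.7076)

(1.4982, 5.1978, 2.7076)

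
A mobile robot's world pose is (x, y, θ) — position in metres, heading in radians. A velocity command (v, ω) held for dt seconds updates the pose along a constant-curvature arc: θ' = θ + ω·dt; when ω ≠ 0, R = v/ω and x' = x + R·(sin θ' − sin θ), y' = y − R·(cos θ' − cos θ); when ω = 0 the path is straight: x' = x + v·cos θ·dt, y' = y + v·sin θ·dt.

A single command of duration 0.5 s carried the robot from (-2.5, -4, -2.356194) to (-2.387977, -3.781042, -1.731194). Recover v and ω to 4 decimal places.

Δθ = -1.731194 − -2.356194 = 0.625000
ω = Δθ/dt = 0.625000/0.5 = 1.2500
R = −Δy/(cos θ' − cos θ) = -0.4000
v = R·ω = -0.4000·1.2500 = -0.5000

v = -0.5000, ω = 1.2500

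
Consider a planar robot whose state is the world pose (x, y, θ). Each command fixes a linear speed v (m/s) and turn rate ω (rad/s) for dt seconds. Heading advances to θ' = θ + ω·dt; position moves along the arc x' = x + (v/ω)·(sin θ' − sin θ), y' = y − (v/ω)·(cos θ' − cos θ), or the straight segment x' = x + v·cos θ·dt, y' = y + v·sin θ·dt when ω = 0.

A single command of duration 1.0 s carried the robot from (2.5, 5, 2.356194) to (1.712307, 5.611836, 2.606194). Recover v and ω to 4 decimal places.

v = 1.0000, ω = 0.2500

Δθ = 2.606194 − 2.356194 = 0.250000
ω = Δθ/dt = 0.250000/1.0 = 0.2500
R = Δx/(sin θ' − sin θ) = 4.0000
v = R·ω = 4.0000·0.2500 = 1.0000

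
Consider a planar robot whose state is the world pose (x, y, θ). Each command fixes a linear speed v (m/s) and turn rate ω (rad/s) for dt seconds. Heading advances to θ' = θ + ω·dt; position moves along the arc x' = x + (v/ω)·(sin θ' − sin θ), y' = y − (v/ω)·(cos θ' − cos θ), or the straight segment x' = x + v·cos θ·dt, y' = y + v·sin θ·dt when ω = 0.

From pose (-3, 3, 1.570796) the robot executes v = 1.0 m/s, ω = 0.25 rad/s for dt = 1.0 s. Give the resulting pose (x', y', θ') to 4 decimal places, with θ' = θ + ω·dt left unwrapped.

(-3.1243, 3.9896, 1.8208)

θ' = 1.5708 + 0.25·1.0 = 1.8208
R = v/ω = 1.0/0.25 = 4.0000
x' = -3 + 4.0000·(sin 1.8208 − sin 1.5708) = -3.1243
y' = 3 − 4.0000·(cos 1.8208 − cos 1.5708) = 3.9896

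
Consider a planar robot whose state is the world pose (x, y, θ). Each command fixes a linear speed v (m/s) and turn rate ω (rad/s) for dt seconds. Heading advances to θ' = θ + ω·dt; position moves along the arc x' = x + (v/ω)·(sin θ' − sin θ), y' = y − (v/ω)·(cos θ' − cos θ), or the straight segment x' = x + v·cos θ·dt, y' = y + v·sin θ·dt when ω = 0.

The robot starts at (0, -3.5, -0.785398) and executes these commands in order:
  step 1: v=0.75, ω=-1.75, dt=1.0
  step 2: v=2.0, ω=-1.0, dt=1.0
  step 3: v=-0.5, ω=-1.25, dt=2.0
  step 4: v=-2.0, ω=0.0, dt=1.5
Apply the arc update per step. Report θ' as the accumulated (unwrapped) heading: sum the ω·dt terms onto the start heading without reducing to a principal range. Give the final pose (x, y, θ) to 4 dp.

(-4.9295, -5.8515, -6.0354)

step 1: θ'=-2.5354 (R=-0.4286) → pose (-0.0589, -4.1553, -2.5354)
step 2: θ'=-3.5354 (R=-2.0000) → pose (-1.9658, -4.3585, -3.5354)
step 3: θ'=-6.0354 (R=0.4000) → pose (-2.0211, -5.1157, -6.0354)
step 4: θ'=-6.0354 (straight) → pose (-4.9295, -5.8515, -6.0354)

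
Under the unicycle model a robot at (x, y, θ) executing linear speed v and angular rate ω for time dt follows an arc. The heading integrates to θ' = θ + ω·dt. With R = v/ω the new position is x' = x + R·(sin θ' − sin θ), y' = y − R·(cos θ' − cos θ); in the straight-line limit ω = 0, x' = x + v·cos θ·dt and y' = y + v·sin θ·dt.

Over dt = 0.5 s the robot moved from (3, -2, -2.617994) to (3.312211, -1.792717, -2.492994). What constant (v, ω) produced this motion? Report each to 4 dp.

Δθ = -2.492994 − -2.617994 = 0.125000
ω = Δθ/dt = 0.125000/0.5 = 0.2500
R = Δx/(sin θ' − sin θ) = -3.0000
v = R·ω = -3.0000·0.2500 = -0.7500

v = -0.7500, ω = 0.2500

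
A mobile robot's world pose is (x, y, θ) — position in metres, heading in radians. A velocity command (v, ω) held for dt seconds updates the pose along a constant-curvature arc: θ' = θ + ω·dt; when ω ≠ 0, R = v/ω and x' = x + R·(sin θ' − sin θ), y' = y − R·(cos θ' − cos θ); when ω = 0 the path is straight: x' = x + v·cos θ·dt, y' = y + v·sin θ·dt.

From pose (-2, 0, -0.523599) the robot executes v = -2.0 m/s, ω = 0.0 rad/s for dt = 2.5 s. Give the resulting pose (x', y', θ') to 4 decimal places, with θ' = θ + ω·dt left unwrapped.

θ' = -0.5236 + 0.0·2.5 = -0.5236
ω = 0 → straight: x' = -2 + -2.0·cos(-0.5236)·2.5 = -6.3301
y' = 0 + -2.0·sin(-0.5236)·2.5 = 2.5000

(-6.3301, 2.5000, -0.5236)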